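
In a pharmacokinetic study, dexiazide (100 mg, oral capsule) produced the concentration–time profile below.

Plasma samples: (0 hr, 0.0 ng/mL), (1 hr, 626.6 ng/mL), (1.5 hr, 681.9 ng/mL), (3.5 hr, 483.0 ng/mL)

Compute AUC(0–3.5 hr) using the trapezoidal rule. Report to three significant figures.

AUC = 1810 ng/mL·hr

Trapezoidal AUC_0→3.5:
  [0→1]: (0.0+626.6)/2 × 1 = 313.3
  [1→1.5]: (626.6+681.9)/2 × 0.5 = 327.125
  [1.5→3.5]: (681.9+483.0)/2 × 2 = 1164.9
  Sum = 1805.325 ng/mL·hr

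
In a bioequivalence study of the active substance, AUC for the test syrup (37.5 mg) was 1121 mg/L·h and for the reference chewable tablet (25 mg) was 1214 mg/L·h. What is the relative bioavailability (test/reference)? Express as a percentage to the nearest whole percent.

F_rel = (AUC_test/D_test) / (AUC_ref/D_ref)
      = (1121/37.5) / (1214/25)
      = 29.8933 / 48.56 = 0.6156 = 61.56%

F_rel = 62%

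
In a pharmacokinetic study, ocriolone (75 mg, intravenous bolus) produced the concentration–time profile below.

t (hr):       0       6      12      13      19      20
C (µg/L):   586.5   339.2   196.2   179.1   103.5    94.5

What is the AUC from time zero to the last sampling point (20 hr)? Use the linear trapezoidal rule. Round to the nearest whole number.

AUC = 5518 µg/L·hr

Trapezoidal AUC_0→20:
  [0→6]: (586.5+339.2)/2 × 6 = 2777.1
  [6→12]: (339.2+196.2)/2 × 6 = 1606.2
  [12→13]: (196.2+179.1)/2 × 1 = 187.65
  [13→19]: (179.1+103.5)/2 × 6 = 847.8
  [19→20]: (103.5+94.5)/2 × 1 = 99.0
  Sum = 5517.75 µg/L·hr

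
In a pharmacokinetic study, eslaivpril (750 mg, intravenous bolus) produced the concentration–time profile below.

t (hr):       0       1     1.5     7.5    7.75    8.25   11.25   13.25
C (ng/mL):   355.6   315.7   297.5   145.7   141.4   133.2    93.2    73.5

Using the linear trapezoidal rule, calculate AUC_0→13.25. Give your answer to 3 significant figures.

Trapezoidal AUC_0→13.25:
  [0→1]: (355.6+315.7)/2 × 1 = 335.65
  [1→1.5]: (315.7+297.5)/2 × 0.5 = 153.3
  [1.5→7.5]: (297.5+145.7)/2 × 6 = 1329.6
  [7.5→7.75]: (145.7+141.4)/2 × 0.25 = 35.8875
  [7.75→8.25]: (141.4+133.2)/2 × 0.5 = 68.65
  [8.25→11.25]: (133.2+93.2)/2 × 3 = 339.6
  [11.25→13.25]: (93.2+73.5)/2 × 2 = 166.7
  Sum = 2429.3875 ng/mL·hr

AUC = 2430 ng/mL·hr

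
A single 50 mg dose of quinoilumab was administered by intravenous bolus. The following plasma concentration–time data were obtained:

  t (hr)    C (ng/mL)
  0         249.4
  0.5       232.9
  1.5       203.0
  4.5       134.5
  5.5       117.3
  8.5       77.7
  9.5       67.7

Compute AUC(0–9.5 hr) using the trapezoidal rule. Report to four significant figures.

Trapezoidal AUC_0→9.5:
  [0→0.5]: (249.4+232.9)/2 × 0.5 = 120.575
  [0.5→1.5]: (232.9+203.0)/2 × 1 = 217.95
  [1.5→4.5]: (203.0+134.5)/2 × 3 = 506.25
  [4.5→5.5]: (134.5+117.3)/2 × 1 = 125.9
  [5.5→8.5]: (117.3+77.7)/2 × 3 = 292.5
  [8.5→9.5]: (77.7+67.7)/2 × 1 = 72.7
  Sum = 1335.875 ng/mL·hr

AUC = 1336 ng/mL·hr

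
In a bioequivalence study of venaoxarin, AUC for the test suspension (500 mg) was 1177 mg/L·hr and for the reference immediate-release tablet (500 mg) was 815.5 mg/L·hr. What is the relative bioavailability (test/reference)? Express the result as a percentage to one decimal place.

F_rel = 144.3%

F_rel = (AUC_test/D_test) / (AUC_ref/D_ref)
      = (1177/500) / (815.5/500)
      = 2.354 / 1.631 = 1.4433 = 144.33%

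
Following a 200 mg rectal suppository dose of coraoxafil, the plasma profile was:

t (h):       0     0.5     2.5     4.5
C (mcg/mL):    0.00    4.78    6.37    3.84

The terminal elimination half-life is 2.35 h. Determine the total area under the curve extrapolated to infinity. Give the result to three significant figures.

AUC = 35.6 mcg/mL·h

Trapezoidal AUC_0→4.5:
  [0→0.5]: (0.00+4.78)/2 × 0.5 = 1.195
  [0.5→2.5]: (4.78+6.37)/2 × 2 = 11.15
  [2.5→4.5]: (6.37+3.84)/2 × 2 = 10.21
  Sum = 22.555 mcg/mL·h
k_e = ln2 / t½ = 0.693147 / 2.35 = 0.2950 h^-1
Extrapolated tail: C_last / k_e = 3.84 / 0.295 = 13.017
AUC_0→∞ = 22.555 + 13.017 = 35.572 mcg/mL·h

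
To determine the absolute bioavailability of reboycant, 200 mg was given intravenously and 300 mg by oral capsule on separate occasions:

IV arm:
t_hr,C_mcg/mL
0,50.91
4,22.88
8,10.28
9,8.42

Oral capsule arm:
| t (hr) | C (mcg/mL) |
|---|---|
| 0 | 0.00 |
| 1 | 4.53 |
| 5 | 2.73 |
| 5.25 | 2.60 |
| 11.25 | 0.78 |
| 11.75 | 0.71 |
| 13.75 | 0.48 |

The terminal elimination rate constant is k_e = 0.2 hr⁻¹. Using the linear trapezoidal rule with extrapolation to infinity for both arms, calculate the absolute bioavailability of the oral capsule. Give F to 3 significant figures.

Trapezoidal AUC_0→9 (IV):
  [0→4]: (50.91+22.88)/2 × 4 = 147.58
  [4→8]: (22.88+10.28)/2 × 4 = 66.32
  [8→9]: (10.28+8.42)/2 × 1 = 9.35
  Sum = 223.25 mcg/mL·hr
IV tail: 8.42/0.2 = 42.100; AUC_iv,0→∞ = 223.25 + 42.100 = 265.35 mcg/mL·hr
Trapezoidal AUC_0→13.75 (oral capsule):
  [0→1]: (0.00+4.53)/2 × 1 = 2.265
  [1→5]: (4.53+2.73)/2 × 4 = 14.52
  [5→5.25]: (2.73+2.60)/2 × 0.25 = 0.66625
  [5.25→11.25]: (2.60+0.78)/2 × 6 = 10.14
  [11.25→11.75]: (0.78+0.71)/2 × 0.5 = 0.3725
  [11.75→13.75]: (0.71+0.48)/2 × 2 = 1.19
  Sum = 29.15375 mcg/mL·hr
oral capsule tail: 0.48/0.2 = 2.400; AUC_ev,0→∞ = 29.15375 + 2.400 = 31.55375 mcg/mL·hr
F = (AUC_ev/D_ev)/(AUC_iv/D_iv) = (31.55375/300)/(265.35/200) = 0.105179/1.32675 = 0.0793

F = 0.0793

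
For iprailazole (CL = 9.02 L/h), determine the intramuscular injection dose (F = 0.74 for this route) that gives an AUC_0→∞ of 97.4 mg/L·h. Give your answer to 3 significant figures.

Dose = 1190 mg

Dose = CL × AUC_0→∞ / F
     = 9.02 × 97.4 / 0.74 = 1187.23 mg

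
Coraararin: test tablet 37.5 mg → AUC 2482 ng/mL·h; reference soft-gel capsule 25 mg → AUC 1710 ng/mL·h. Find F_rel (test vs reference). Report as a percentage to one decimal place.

F_rel = (AUC_test/D_test) / (AUC_ref/D_ref)
      = (2482/37.5) / (1710/25)
      = 66.1867 / 68.4 = 0.9676 = 96.76%

F_rel = 96.8%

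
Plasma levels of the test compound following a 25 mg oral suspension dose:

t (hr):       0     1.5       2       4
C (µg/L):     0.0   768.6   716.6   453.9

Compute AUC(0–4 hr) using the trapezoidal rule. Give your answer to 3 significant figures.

AUC = 2120 µg/L·hr

Trapezoidal AUC_0→4:
  [0→1.5]: (0.0+768.6)/2 × 1.5 = 576.45
  [1.5→2]: (768.6+716.6)/2 × 0.5 = 371.3
  [2→4]: (716.6+453.9)/2 × 2 = 1170.5
  Sum = 2118.25 µg/L·hr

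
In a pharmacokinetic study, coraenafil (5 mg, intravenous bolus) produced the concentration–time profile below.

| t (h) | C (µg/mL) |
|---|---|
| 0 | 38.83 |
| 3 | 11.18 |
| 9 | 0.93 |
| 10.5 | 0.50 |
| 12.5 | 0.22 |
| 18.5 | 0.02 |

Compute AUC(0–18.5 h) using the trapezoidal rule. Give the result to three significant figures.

Trapezoidal AUC_0→18.5:
  [0→3]: (38.83+11.18)/2 × 3 = 75.015
  [3→9]: (11.18+0.93)/2 × 6 = 36.33
  [9→10.5]: (0.93+0.50)/2 × 1.5 = 1.0725
  [10.5→12.5]: (0.50+0.22)/2 × 2 = 0.72
  [12.5→18.5]: (0.22+0.02)/2 × 6 = 0.72
  Sum = 113.8575 µg/mL·h

AUC = 114 µg/mL·h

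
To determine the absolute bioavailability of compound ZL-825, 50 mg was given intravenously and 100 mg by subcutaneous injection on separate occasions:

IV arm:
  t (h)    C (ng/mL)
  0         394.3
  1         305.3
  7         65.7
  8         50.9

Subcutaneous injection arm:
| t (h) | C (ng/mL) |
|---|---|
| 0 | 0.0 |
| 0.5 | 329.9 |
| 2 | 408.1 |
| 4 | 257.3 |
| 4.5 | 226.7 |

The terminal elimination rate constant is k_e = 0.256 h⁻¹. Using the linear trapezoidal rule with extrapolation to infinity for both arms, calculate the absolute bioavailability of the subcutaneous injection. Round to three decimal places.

F = 0.671

Trapezoidal AUC_0→8 (IV):
  [0→1]: (394.3+305.3)/2 × 1 = 349.8
  [1→7]: (305.3+65.7)/2 × 6 = 1113.0
  [7→8]: (65.7+50.9)/2 × 1 = 58.3
  Sum = 1521.1 ng/mL·h
IV tail: 50.9/0.256 = 198.828; AUC_iv,0→∞ = 1521.1 + 198.828 = 1719.928 ng/mL·h
Trapezoidal AUC_0→4.5 (subcutaneous injection):
  [0→0.5]: (0.0+329.9)/2 × 0.5 = 82.475
  [0.5→2]: (329.9+408.1)/2 × 1.5 = 553.5
  [2→4]: (408.1+257.3)/2 × 2 = 665.4
  [4→4.5]: (257.3+226.7)/2 × 0.5 = 121.0
  Sum = 1422.375 ng/mL·h
subcutaneous injection tail: 226.7/0.256 = 885.547; AUC_ev,0→∞ = 1422.375 + 885.547 = 2307.922 ng/mL·h
F = (AUC_ev/D_ev)/(AUC_iv/D_iv) = (2307.922/100)/(1719.928/50) = 23.07922/34.39856 = 0.6709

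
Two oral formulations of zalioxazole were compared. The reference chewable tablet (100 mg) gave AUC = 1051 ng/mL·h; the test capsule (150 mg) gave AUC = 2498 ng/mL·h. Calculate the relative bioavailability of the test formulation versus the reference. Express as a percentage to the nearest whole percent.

F_rel = 158%

F_rel = (AUC_test/D_test) / (AUC_ref/D_ref)
      = (2498/150) / (1051/100)
      = 16.6533 / 10.51 = 1.5845 = 158.45%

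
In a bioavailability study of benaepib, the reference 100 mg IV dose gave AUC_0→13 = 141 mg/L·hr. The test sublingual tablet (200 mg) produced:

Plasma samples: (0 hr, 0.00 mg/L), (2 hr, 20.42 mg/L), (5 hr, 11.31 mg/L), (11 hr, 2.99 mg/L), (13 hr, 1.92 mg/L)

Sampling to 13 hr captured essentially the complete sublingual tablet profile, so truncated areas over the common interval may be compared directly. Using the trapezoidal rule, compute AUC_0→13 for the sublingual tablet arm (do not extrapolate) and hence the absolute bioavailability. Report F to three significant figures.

Trapezoidal AUC_0→13 (sublingual tablet):
  [0→2]: (0.00+20.42)/2 × 2 = 20.42
  [2→5]: (20.42+11.31)/2 × 3 = 47.595
  [5→11]: (11.31+2.99)/2 × 6 = 42.9
  [11→13]: (2.99+1.92)/2 × 2 = 4.91
  Sum = 115.825 mg/L·hr
F = (AUC_ev/D_ev)/(AUC_iv/D_iv) = (115.825/200)/(141/100) = 0.579125/1.41 = 0.4107

F = 0.411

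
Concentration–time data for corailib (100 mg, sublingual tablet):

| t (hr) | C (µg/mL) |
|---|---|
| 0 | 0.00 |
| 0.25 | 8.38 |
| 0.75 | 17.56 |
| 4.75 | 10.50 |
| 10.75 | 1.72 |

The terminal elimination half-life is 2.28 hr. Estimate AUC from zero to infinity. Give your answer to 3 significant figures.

Trapezoidal AUC_0→10.75:
  [0→0.25]: (0.00+8.38)/2 × 0.25 = 1.0475
  [0.25→0.75]: (8.38+17.56)/2 × 0.5 = 6.485
  [0.75→4.75]: (17.56+10.50)/2 × 4 = 56.12
  [4.75→10.75]: (10.50+1.72)/2 × 6 = 36.66
  Sum = 100.3125 µg/mL·hr
k_e = ln2 / t½ = 0.693147 / 2.28 = 0.3040 hr^-1
Extrapolated tail: C_last / k_e = 1.72 / 0.304 = 5.658
AUC_0→∞ = 100.3125 + 5.658 = 105.9705 µg/mL·hr

AUC = 106 µg/mL·hr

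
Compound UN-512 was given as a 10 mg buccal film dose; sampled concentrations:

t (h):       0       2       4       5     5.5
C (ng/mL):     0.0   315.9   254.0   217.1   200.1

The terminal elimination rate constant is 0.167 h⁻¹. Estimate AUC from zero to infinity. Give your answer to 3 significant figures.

Trapezoidal AUC_0→5.5:
  [0→2]: (0.0+315.9)/2 × 2 = 315.9
  [2→4]: (315.9+254.0)/2 × 2 = 569.9
  [4→5]: (254.0+217.1)/2 × 1 = 235.55
  [5→5.5]: (217.1+200.1)/2 × 0.5 = 104.3
  Sum = 1225.65 ng/mL·h
Extrapolated tail: C_last / k_e = 200.1 / 0.167 = 1198.204
AUC_0→∞ = 1225.65 + 1198.204 = 2423.854 ng/mL·h

AUC = 2420 ng/mL·h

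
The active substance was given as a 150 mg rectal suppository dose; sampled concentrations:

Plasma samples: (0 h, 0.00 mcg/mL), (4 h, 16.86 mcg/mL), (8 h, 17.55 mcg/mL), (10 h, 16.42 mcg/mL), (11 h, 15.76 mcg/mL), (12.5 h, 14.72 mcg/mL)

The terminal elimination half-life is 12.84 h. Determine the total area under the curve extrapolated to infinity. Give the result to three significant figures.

AUC = 448 mcg/mL·h

Trapezoidal AUC_0→12.5:
  [0→4]: (0.00+16.86)/2 × 4 = 33.72
  [4→8]: (16.86+17.55)/2 × 4 = 68.82
  [8→10]: (17.55+16.42)/2 × 2 = 33.97
  [10→11]: (16.42+15.76)/2 × 1 = 16.09
  [11→12.5]: (15.76+14.72)/2 × 1.5 = 22.86
  Sum = 175.46 mcg/mL·h
k_e = ln2 / t½ = 0.693147 / 12.84 = 0.0540 h^-1
Extrapolated tail: C_last / k_e = 14.72 / 0.054 = 272.593
AUC_0→∞ = 175.46 + 272.593 = 448.053 mcg/mL·h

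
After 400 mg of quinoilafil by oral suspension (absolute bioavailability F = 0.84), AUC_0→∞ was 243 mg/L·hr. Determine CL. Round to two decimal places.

CL = F × Dose / AUC_0→∞
   = 0.84 × 400 / 243 = 1.38272 L/hr

CL = 1.38 L/hr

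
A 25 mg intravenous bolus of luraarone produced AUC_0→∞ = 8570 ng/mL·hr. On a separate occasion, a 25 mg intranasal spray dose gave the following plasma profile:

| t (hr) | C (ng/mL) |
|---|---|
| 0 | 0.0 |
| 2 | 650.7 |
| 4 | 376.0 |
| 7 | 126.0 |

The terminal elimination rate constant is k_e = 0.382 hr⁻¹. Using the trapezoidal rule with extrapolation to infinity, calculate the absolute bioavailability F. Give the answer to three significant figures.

F = 0.322

Trapezoidal AUC_0→7 (intranasal spray):
  [0→2]: (0.0+650.7)/2 × 2 = 650.7
  [2→4]: (650.7+376.0)/2 × 2 = 1026.7
  [4→7]: (376.0+126.0)/2 × 3 = 753.0
  Sum = 2430.4 ng/mL·hr
Tail: C_last/k_e = 126.0/0.382 = 329.843
AUC_0→∞ (intranasal spray) = 2430.4 + 329.843 = 2760.243 ng/mL·hr
F = (AUC_ev/D_ev)/(AUC_iv/D_iv) = (2760.243/25)/(8570/25) = 110.40972/342.8 = 0.3221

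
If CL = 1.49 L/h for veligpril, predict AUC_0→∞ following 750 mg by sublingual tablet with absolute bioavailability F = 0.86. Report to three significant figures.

AUC = 433 mg/L·h

AUC_0→∞ = F × Dose / CL
        = 0.86 × 750 / 1.49 = 432.886 mg/L·h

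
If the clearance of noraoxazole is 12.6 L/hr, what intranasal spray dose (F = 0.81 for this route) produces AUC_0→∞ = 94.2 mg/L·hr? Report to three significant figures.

Dose = CL × AUC_0→∞ / F
     = 12.6 × 94.2 / 0.81 = 1465.33 mg

Dose = 1470 mg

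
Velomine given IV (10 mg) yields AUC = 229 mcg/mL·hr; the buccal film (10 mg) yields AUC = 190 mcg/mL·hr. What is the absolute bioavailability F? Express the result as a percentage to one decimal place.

F = 83.0%

F = (AUC_ev / D_ev) / (AUC_iv / D_iv)
  = (190/10) / (229/10)
  = 19 / 22.9 = 0.8297
  = 82.97%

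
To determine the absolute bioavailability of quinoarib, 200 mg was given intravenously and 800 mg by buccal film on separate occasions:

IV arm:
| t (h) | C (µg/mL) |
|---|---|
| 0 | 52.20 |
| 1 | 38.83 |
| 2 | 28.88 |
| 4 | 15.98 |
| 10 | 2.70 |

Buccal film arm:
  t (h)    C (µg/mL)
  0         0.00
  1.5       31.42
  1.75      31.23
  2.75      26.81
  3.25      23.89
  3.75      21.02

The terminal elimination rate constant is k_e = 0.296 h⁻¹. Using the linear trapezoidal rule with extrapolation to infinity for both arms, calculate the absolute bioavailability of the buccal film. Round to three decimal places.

F = 0.205

Trapezoidal AUC_0→10 (IV):
  [0→1]: (52.20+38.83)/2 × 1 = 45.515
  [1→2]: (38.83+28.88)/2 × 1 = 33.855
  [2→4]: (28.88+15.98)/2 × 2 = 44.86
  [4→10]: (15.98+2.70)/2 × 6 = 56.04
  Sum = 180.27 µg/mL·h
IV tail: 2.70/0.296 = 9.122; AUC_iv,0→∞ = 180.27 + 9.122 = 189.392 µg/mL·h
Trapezoidal AUC_0→3.75 (buccal film):
  [0→1.5]: (0.00+31.42)/2 × 1.5 = 23.565
  [1.5→1.75]: (31.42+31.23)/2 × 0.25 = 7.83125
  [1.75→2.75]: (31.23+26.81)/2 × 1 = 29.02
  [2.75→3.25]: (26.81+23.89)/2 × 0.5 = 12.675
  [3.25→3.75]: (23.89+21.02)/2 × 0.5 = 11.2275
  Sum = 84.31875 µg/mL·h
buccal film tail: 21.02/0.296 = 71.014; AUC_ev,0→∞ = 84.31875 + 71.014 = 155.33275 µg/mL·h
F = (AUC_ev/D_ev)/(AUC_iv/D_iv) = (155.33275/800)/(189.392/200) = 0.194166/0.94696 = 0.2050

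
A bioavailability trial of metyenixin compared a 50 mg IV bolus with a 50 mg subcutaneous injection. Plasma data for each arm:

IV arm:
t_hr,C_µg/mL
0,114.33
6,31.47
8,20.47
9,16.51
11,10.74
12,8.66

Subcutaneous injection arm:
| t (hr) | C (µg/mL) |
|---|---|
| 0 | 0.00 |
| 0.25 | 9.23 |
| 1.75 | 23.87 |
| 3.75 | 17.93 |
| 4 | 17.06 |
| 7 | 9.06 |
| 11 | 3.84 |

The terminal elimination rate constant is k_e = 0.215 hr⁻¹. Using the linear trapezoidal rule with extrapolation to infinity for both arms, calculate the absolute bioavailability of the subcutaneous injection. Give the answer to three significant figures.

F = 0.265

Trapezoidal AUC_0→12 (IV):
  [0→6]: (114.33+31.47)/2 × 6 = 437.4
  [6→8]: (31.47+20.47)/2 × 2 = 51.94
  [8→9]: (20.47+16.51)/2 × 1 = 18.49
  [9→11]: (16.51+10.74)/2 × 2 = 27.25
  [11→12]: (10.74+8.66)/2 × 1 = 9.7
  Sum = 544.78 µg/mL·hr
IV tail: 8.66/0.215 = 40.279; AUC_iv,0→∞ = 544.78 + 40.279 = 585.059 µg/mL·hr
Trapezoidal AUC_0→11 (subcutaneous injection):
  [0→0.25]: (0.00+9.23)/2 × 0.25 = 1.15375
  [0.25→1.75]: (9.23+23.87)/2 × 1.5 = 24.825
  [1.75→3.75]: (23.87+17.93)/2 × 2 = 41.8
  [3.75→4]: (17.93+17.06)/2 × 0.25 = 4.37375
  [4→7]: (17.06+9.06)/2 × 3 = 39.18
  [7→11]: (9.06+3.84)/2 × 4 = 25.8
  Sum = 137.1325 µg/mL·hr
subcutaneous injection tail: 3.84/0.215 = 17.860; AUC_ev,0→∞ = 137.1325 + 17.860 = 154.9925 µg/mL·hr
F = (AUC_ev/D_ev)/(AUC_iv/D_iv) = (154.9925/50)/(585.059/50) = 3.09985/11.70118 = 0.2649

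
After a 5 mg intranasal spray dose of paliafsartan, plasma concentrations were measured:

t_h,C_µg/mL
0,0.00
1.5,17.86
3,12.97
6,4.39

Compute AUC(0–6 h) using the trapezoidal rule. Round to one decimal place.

Trapezoidal AUC_0→6:
  [0→1.5]: (0.00+17.86)/2 × 1.5 = 13.395
  [1.5→3]: (17.86+12.97)/2 × 1.5 = 23.1225
  [3→6]: (12.97+4.39)/2 × 3 = 26.04
  Sum = 62.5575 µg/mL·h

AUC = 62.6 µg/mL·h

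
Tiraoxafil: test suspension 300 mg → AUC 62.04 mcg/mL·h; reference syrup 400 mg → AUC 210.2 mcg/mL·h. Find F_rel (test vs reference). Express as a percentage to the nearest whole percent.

F_rel = (AUC_test/D_test) / (AUC_ref/D_ref)
      = (62.04/300) / (210.2/400)
      = 0.2068 / 0.5255 = 0.3935 = 39.35%

F_rel = 39%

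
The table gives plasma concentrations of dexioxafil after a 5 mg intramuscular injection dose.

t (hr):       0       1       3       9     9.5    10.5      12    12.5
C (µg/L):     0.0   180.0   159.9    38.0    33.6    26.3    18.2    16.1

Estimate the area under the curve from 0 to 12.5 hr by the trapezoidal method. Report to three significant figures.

AUC = 1110 µg/L·hr

Trapezoidal AUC_0→12.5:
  [0→1]: (0.0+180.0)/2 × 1 = 90.0
  [1→3]: (180.0+159.9)/2 × 2 = 339.9
  [3→9]: (159.9+38.0)/2 × 6 = 593.7
  [9→9.5]: (38.0+33.6)/2 × 0.5 = 17.9
  [9.5→10.5]: (33.6+26.3)/2 × 1 = 29.95
  [10.5→12]: (26.3+18.2)/2 × 1.5 = 33.375
  [12→12.5]: (18.2+16.1)/2 × 0.5 = 8.575
  Sum = 1113.4 µg/L·hr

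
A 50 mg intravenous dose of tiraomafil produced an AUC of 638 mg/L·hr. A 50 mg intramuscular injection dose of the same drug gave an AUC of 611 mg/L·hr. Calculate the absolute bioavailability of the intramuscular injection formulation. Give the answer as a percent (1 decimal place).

F = 95.8%

F = (AUC_ev / D_ev) / (AUC_iv / D_iv)
  = (611/50) / (638/50)
  = 12.22 / 12.76 = 0.9577
  = 95.77%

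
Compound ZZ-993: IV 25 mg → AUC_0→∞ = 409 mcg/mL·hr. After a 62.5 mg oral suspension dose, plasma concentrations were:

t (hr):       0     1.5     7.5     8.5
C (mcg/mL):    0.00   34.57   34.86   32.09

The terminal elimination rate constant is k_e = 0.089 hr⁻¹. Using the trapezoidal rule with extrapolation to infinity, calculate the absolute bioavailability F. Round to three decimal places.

Trapezoidal AUC_0→8.5 (oral suspension):
  [0→1.5]: (0.00+34.57)/2 × 1.5 = 25.9275
  [1.5→7.5]: (34.57+34.86)/2 × 6 = 208.29
  [7.5→8.5]: (34.86+32.09)/2 × 1 = 33.475
  Sum = 267.6925 mcg/mL·hr
Tail: C_last/k_e = 32.09/0.089 = 360.562
AUC_0→∞ (oral suspension) = 267.6925 + 360.562 = 628.2545 mcg/mL·hr
F = (AUC_ev/D_ev)/(AUC_iv/D_iv) = (628.2545/62.5)/(409/25) = 10.052072/16.36 = 0.6144

F = 0.614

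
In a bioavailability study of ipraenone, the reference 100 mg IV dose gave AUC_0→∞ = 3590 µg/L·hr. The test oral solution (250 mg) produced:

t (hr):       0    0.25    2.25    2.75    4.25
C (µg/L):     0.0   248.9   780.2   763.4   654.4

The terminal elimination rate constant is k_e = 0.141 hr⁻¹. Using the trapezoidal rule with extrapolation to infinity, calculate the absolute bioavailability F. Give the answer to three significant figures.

F = 0.797

Trapezoidal AUC_0→4.25 (oral solution):
  [0→0.25]: (0.0+248.9)/2 × 0.25 = 31.1125
  [0.25→2.25]: (248.9+780.2)/2 × 2 = 1029.1
  [2.25→2.75]: (780.2+763.4)/2 × 0.5 = 385.9
  [2.75→4.25]: (763.4+654.4)/2 × 1.5 = 1063.35
  Sum = 2509.4625 µg/L·hr
Tail: C_last/k_e = 654.4/0.141 = 4641.135
AUC_0→∞ (oral solution) = 2509.4625 + 4641.135 = 7150.5975 µg/L·hr
F = (AUC_ev/D_ev)/(AUC_iv/D_iv) = (7150.5975/250)/(3590/100) = 28.60239/35.9 = 0.7967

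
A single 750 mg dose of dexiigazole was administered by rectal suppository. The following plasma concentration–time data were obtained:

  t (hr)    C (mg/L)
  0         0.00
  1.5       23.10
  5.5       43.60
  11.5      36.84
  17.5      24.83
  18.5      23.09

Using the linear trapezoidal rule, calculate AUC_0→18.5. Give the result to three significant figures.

AUC = 601 mg/L·hr

Trapezoidal AUC_0→18.5:
  [0→1.5]: (0.00+23.10)/2 × 1.5 = 17.325
  [1.5→5.5]: (23.10+43.60)/2 × 4 = 133.4
  [5.5→11.5]: (43.60+36.84)/2 × 6 = 241.32
  [11.5→17.5]: (36.84+24.83)/2 × 6 = 185.01
  [17.5→18.5]: (24.83+23.09)/2 × 1 = 23.96
  Sum = 601.015 mg/L·hr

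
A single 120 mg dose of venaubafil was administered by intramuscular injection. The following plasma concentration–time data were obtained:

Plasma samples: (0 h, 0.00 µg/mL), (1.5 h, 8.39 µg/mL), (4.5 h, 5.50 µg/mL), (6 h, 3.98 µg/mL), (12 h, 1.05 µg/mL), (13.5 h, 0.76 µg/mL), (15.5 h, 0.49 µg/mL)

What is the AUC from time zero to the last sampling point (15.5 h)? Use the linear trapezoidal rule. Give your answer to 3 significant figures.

AUC = 51.9 µg/mL·h

Trapezoidal AUC_0→15.5:
  [0→1.5]: (0.00+8.39)/2 × 1.5 = 6.2925
  [1.5→4.5]: (8.39+5.50)/2 × 3 = 20.835
  [4.5→6]: (5.50+3.98)/2 × 1.5 = 7.11
  [6→12]: (3.98+1.05)/2 × 6 = 15.09
  [12→13.5]: (1.05+0.76)/2 × 1.5 = 1.3575
  [13.5→15.5]: (0.76+0.49)/2 × 2 = 1.25
  Sum = 51.935 µg/mL·h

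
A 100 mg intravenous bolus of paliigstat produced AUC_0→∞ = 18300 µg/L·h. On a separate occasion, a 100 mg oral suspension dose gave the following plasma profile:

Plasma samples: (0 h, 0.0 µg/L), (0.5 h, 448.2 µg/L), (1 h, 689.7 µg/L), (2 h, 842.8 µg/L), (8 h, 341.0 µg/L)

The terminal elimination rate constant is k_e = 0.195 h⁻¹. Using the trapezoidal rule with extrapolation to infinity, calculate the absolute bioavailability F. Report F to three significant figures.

F = 0.353

Trapezoidal AUC_0→8 (oral suspension):
  [0→0.5]: (0.0+448.2)/2 × 0.5 = 112.05
  [0.5→1]: (448.2+689.7)/2 × 0.5 = 284.475
  [1→2]: (689.7+842.8)/2 × 1 = 766.25
  [2→8]: (842.8+341.0)/2 × 6 = 3551.4
  Sum = 4714.175 µg/L·h
Tail: C_last/k_e = 341.0/0.195 = 1748.718
AUC_0→∞ (oral suspension) = 4714.175 + 1748.718 = 6462.893 µg/L·h
F = (AUC_ev/D_ev)/(AUC_iv/D_iv) = (6462.893/100)/(18300/100) = 64.62893/183 = 0.3532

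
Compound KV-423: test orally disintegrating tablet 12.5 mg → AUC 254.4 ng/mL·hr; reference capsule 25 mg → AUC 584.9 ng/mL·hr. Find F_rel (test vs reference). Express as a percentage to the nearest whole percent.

F_rel = (AUC_test/D_test) / (AUC_ref/D_ref)
      = (254.4/12.5) / (584.9/25)
      = 20.352 / 23.396 = 0.8699 = 86.99%

F_rel = 87%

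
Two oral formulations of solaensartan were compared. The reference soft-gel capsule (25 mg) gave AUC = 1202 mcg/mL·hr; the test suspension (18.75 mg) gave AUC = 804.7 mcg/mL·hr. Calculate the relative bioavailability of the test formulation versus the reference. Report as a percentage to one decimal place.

F_rel = 89.3%

F_rel = (AUC_test/D_test) / (AUC_ref/D_ref)
      = (804.7/18.75) / (1202/25)
      = 42.9173 / 48.08 = 0.8926 = 89.26%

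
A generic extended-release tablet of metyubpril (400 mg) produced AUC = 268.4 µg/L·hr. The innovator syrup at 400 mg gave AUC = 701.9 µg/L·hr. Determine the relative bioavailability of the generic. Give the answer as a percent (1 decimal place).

F_rel = 38.2%

F_rel = (AUC_test/D_test) / (AUC_ref/D_ref)
      = (268.4/400) / (701.9/400)
      = 0.671 / 1.75475 = 0.3824 = 38.24%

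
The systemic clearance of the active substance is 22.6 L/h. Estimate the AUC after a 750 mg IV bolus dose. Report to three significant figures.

AUC = 33.2 mg/L·h

AUC_0→∞ = Dose_iv / CL
        = 750 / 22.6 = 33.1858 mg/L·h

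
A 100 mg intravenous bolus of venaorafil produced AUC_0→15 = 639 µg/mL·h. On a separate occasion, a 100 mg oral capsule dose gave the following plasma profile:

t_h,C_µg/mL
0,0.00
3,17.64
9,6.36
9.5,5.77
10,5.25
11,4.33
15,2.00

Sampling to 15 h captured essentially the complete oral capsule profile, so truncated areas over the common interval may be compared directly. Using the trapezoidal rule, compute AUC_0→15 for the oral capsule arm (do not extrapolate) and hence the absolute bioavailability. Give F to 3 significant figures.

F = 0.190

Trapezoidal AUC_0→15 (oral capsule):
  [0→3]: (0.00+17.64)/2 × 3 = 26.46
  [3→9]: (17.64+6.36)/2 × 6 = 72.0
  [9→9.5]: (6.36+5.77)/2 × 0.5 = 3.0325
  [9.5→10]: (5.77+5.25)/2 × 0.5 = 2.755
  [10→11]: (5.25+4.33)/2 × 1 = 4.79
  [11→15]: (4.33+2.00)/2 × 4 = 12.66
  Sum = 121.6975 µg/mL·h
F = (AUC_ev/D_ev)/(AUC_iv/D_iv) = (121.6975/100)/(639/100) = 1.216975/6.39 = 0.1904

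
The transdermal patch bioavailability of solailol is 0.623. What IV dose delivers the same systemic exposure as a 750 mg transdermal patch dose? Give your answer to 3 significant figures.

Systemic exposure from an extravascular dose = F × D_ev, so the equivalent IV dose is F × D_ev.
D_iv = F × D_ev = 0.623 × 750 = 467.25 mg

D_iv = 467 mg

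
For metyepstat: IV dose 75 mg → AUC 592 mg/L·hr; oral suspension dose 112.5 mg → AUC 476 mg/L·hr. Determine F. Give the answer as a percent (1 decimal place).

F = (AUC_ev / D_ev) / (AUC_iv / D_iv)
  = (476/112.5) / (592/75)
  = 4.23111 / 7.89333 = 0.5360
  = 53.60%

F = 53.6%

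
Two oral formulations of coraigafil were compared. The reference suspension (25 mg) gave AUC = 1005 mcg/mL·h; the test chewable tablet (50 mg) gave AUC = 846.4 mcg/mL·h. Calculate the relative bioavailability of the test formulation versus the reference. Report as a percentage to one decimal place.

F_rel = (AUC_test/D_test) / (AUC_ref/D_ref)
      = (846.4/50) / (1005/25)
      = 16.928 / 40.2 = 0.4211 = 42.11%

F_rel = 42.1%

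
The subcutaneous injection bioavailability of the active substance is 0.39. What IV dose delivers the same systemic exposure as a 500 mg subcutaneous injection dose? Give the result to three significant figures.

Systemic exposure from an extravascular dose = F × D_ev, so the equivalent IV dose is F × D_ev.
D_iv = F × D_ev = 0.39 × 500 = 195 mg

D_iv = 195 mg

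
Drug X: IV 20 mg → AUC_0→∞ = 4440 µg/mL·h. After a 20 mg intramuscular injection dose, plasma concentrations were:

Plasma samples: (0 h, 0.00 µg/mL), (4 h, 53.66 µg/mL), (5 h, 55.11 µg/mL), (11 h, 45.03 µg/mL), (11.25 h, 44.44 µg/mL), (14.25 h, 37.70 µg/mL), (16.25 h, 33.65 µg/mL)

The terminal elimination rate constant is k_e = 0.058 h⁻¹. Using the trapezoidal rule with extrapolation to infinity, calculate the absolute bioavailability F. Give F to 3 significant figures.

F = 0.281

Trapezoidal AUC_0→16.25 (intramuscular injection):
  [0→4]: (0.00+53.66)/2 × 4 = 107.32
  [4→5]: (53.66+55.11)/2 × 1 = 54.385
  [5→11]: (55.11+45.03)/2 × 6 = 300.42
  [11→11.25]: (45.03+44.44)/2 × 0.25 = 11.18375
  [11.25→14.25]: (44.44+37.70)/2 × 3 = 123.21
  [14.25→16.25]: (37.70+33.65)/2 × 2 = 71.35
  Sum = 667.86875 µg/mL·h
Tail: C_last/k_e = 33.65/0.058 = 580.172
AUC_0→∞ (intramuscular injection) = 667.86875 + 580.172 = 1248.04075 µg/mL·h
F = (AUC_ev/D_ev)/(AUC_iv/D_iv) = (1248.04075/20)/(4440/20) = 62.402/222 = 0.2811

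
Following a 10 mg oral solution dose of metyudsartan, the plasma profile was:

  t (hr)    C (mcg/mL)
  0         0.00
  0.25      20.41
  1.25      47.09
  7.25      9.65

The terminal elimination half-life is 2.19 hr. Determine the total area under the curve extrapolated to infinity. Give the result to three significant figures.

AUC = 237 mcg/mL·hr

Trapezoidal AUC_0→7.25:
  [0→0.25]: (0.00+20.41)/2 × 0.25 = 2.55125
  [0.25→1.25]: (20.41+47.09)/2 × 1 = 33.75
  [1.25→7.25]: (47.09+9.65)/2 × 6 = 170.22
  Sum = 206.52125 mcg/mL·hr
k_e = ln2 / t½ = 0.693147 / 2.19 = 0.3165 hr^-1
Extrapolated tail: C_last / k_e = 9.65 / 0.3165 = 30.490
AUC_0→∞ = 206.52125 + 30.490 = 237.01125 mcg/mL·hr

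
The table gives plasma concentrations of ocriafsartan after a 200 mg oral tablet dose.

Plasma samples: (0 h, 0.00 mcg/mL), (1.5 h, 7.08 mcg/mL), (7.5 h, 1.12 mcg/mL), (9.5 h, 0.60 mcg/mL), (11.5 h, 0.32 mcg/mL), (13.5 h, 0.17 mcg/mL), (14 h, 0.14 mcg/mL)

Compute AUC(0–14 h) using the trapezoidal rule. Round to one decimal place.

AUC = 33.1 mcg/mL·h

Trapezoidal AUC_0→14:
  [0→1.5]: (0.00+7.08)/2 × 1.5 = 5.31
  [1.5→7.5]: (7.08+1.12)/2 × 6 = 24.6
  [7.5→9.5]: (1.12+0.60)/2 × 2 = 1.72
  [9.5→11.5]: (0.60+0.32)/2 × 2 = 0.92
  [11.5→13.5]: (0.32+0.17)/2 × 2 = 0.49
  [13.5→14]: (0.17+0.14)/2 × 0.5 = 0.0775
  Sum = 33.1175 mcg/mL·h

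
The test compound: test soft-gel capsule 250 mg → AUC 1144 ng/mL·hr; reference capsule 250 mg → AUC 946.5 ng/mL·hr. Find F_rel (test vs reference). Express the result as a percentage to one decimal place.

F_rel = (AUC_test/D_test) / (AUC_ref/D_ref)
      = (1144/250) / (946.5/250)
      = 4.576 / 3.786 = 1.2087 = 120.87%

F_rel = 120.9%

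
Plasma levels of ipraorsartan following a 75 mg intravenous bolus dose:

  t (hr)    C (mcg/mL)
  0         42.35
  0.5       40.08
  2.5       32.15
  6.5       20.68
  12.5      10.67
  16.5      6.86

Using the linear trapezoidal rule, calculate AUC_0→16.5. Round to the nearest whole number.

AUC = 328 mcg/mL·hr

Trapezoidal AUC_0→16.5:
  [0→0.5]: (42.35+40.08)/2 × 0.5 = 20.6075
  [0.5→2.5]: (40.08+32.15)/2 × 2 = 72.23
  [2.5→6.5]: (32.15+20.68)/2 × 4 = 105.66
  [6.5→12.5]: (20.68+10.67)/2 × 6 = 94.05
  [12.5→16.5]: (10.67+6.86)/2 × 4 = 35.06
  Sum = 327.6075 mcg/mL·hr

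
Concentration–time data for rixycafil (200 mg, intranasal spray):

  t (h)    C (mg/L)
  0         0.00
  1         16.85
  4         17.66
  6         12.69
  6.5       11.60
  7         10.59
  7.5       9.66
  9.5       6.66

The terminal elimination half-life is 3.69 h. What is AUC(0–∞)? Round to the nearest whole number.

Trapezoidal AUC_0→9.5:
  [0→1]: (0.00+16.85)/2 × 1 = 8.425
  [1→4]: (16.85+17.66)/2 × 3 = 51.765
  [4→6]: (17.66+12.69)/2 × 2 = 30.35
  [6→6.5]: (12.69+11.60)/2 × 0.5 = 6.0725
  [6.5→7]: (11.60+10.59)/2 × 0.5 = 5.5475
  [7→7.5]: (10.59+9.66)/2 × 0.5 = 5.0625
  [7.5→9.5]: (9.66+6.66)/2 × 2 = 16.32
  Sum = 123.5425 mg/L·h
k_e = ln2 / t½ = 0.693147 / 3.69 = 0.1878 h^-1
Extrapolated tail: C_last / k_e = 6.66 / 0.1878 = 35.463
AUC_0→∞ = 123.5425 + 35.463 = 159.0055 mg/L·h

AUC = 159 mg/L·h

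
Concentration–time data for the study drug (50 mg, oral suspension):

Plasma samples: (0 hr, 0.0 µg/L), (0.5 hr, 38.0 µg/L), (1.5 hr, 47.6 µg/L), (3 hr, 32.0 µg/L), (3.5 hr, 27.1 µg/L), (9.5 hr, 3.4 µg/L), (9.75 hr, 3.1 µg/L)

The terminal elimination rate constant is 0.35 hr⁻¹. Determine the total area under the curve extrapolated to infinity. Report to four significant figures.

Trapezoidal AUC_0→9.75:
  [0→0.5]: (0.0+38.0)/2 × 0.5 = 9.5
  [0.5→1.5]: (38.0+47.6)/2 × 1 = 42.8
  [1.5→3]: (47.6+32.0)/2 × 1.5 = 59.7
  [3→3.5]: (32.0+27.1)/2 × 0.5 = 14.775
  [3.5→9.5]: (27.1+3.4)/2 × 6 = 91.5
  [9.5→9.75]: (3.4+3.1)/2 × 0.25 = 0.8125
  Sum = 219.0875 µg/L·hr
Extrapolated tail: C_last / k_e = 3.1 / 0.35 = 8.857
AUC_0→∞ = 219.0875 + 8.857 = 227.9445 µg/L·hr

AUC = 227.9 µg/L·hr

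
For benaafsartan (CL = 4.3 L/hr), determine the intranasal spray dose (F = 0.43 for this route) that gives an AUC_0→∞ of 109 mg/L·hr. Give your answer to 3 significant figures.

Dose = CL × AUC_0→∞ / F
     = 4.3 × 109 / 0.43 = 1090 mg

Dose = 1090 mg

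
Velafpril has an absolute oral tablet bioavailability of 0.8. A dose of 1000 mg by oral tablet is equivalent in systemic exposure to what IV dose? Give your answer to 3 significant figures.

D_iv = 800 mg

Systemic exposure from an extravascular dose = F × D_ev, so the equivalent IV dose is F × D_ev.
D_iv = F × D_ev = 0.8 × 1000 = 800 mg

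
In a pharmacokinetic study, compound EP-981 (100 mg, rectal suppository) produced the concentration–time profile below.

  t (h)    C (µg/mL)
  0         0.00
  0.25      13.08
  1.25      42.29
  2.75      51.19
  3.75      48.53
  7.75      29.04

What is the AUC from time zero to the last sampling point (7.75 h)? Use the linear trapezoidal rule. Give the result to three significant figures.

AUC = 304 µg/mL·h

Trapezoidal AUC_0→7.75:
  [0→0.25]: (0.00+13.08)/2 × 0.25 = 1.635
  [0.25→1.25]: (13.08+42.29)/2 × 1 = 27.685
  [1.25→2.75]: (42.29+51.19)/2 × 1.5 = 70.11
  [2.75→3.75]: (51.19+48.53)/2 × 1 = 49.86
  [3.75→7.75]: (48.53+29.04)/2 × 4 = 155.14
  Sum = 304.43 µg/mL·h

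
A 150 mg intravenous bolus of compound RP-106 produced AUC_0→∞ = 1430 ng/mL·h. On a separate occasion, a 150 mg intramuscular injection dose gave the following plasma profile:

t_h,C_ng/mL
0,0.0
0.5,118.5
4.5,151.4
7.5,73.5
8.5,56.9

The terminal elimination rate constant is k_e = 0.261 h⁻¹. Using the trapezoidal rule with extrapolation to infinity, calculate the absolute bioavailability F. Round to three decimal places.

F = 0.832

Trapezoidal AUC_0→8.5 (intramuscular injection):
  [0→0.5]: (0.0+118.5)/2 × 0.5 = 29.625
  [0.5→4.5]: (118.5+151.4)/2 × 4 = 539.8
  [4.5→7.5]: (151.4+73.5)/2 × 3 = 337.35
  [7.5→8.5]: (73.5+56.9)/2 × 1 = 65.2
  Sum = 971.975 ng/mL·h
Tail: C_last/k_e = 56.9/0.261 = 218.008
AUC_0→∞ (intramuscular injection) = 971.975 + 218.008 = 1189.983 ng/mL·h
F = (AUC_ev/D_ev)/(AUC_iv/D_iv) = (1189.983/150)/(1430/150) = 7.93322/9.53333 = 0.8322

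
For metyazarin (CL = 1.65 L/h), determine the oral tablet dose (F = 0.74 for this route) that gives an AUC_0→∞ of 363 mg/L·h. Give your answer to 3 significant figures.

Dose = 809 mg

Dose = CL × AUC_0→∞ / F
     = 1.65 × 363 / 0.74 = 809.392 mg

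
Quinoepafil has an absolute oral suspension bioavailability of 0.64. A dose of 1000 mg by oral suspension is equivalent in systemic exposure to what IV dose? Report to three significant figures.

D_iv = 640 mg

Systemic exposure from an extravascular dose = F × D_ev, so the equivalent IV dose is F × D_ev.
D_iv = F × D_ev = 0.64 × 1000 = 640 mg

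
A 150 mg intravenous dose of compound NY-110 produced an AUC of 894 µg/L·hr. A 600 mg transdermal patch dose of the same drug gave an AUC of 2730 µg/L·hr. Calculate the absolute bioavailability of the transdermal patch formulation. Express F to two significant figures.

F = 0.76

F = (AUC_ev / D_ev) / (AUC_iv / D_iv)
  = (2730/600) / (894/150)
  = 4.55 / 5.96 = 0.7634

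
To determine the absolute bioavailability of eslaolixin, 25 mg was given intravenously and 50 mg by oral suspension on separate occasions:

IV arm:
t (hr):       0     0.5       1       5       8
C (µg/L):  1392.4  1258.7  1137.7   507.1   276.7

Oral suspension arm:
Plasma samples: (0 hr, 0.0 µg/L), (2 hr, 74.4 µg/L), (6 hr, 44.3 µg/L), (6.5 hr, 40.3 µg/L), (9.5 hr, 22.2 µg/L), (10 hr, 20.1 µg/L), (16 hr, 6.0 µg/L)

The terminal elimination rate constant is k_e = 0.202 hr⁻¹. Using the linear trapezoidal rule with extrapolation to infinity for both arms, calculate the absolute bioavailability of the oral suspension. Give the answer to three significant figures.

F = 0.0384

Trapezoidal AUC_0→8 (IV):
  [0→0.5]: (1392.4+1258.7)/2 × 0.5 = 662.775
  [0.5→1]: (1258.7+1137.7)/2 × 0.5 = 599.1
  [1→5]: (1137.7+507.1)/2 × 4 = 3289.6
  [5→8]: (507.1+276.7)/2 × 3 = 1175.7
  Sum = 5727.175 µg/L·hr
IV tail: 276.7/0.202 = 1369.802; AUC_iv,0→∞ = 5727.175 + 1369.802 = 7096.977 µg/L·hr
Trapezoidal AUC_0→16 (oral suspension):
  [0→2]: (0.0+74.4)/2 × 2 = 74.4
  [2→6]: (74.4+44.3)/2 × 4 = 237.4
  [6→6.5]: (44.3+40.3)/2 × 0.5 = 21.15
  [6.5→9.5]: (40.3+22.2)/2 × 3 = 93.75
  [9.5→10]: (22.2+20.1)/2 × 0.5 = 10.575
  [10→16]: (20.1+6.0)/2 × 6 = 78.3
  Sum = 515.575 µg/L·hr
oral suspension tail: 6.0/0.202 = 29.703; AUC_ev,0→∞ = 515.575 + 29.703 = 545.278 µg/L·hr
F = (AUC_ev/D_ev)/(AUC_iv/D_iv) = (545.278/50)/(7096.977/25) = 10.90556/283.87908 = 0.0384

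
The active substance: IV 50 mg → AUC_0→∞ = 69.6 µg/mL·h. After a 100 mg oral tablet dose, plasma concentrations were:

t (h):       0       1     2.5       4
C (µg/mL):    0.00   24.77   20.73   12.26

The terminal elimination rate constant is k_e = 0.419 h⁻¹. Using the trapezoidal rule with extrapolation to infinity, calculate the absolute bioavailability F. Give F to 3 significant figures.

Trapezoidal AUC_0→4 (oral tablet):
  [0→1]: (0.00+24.77)/2 × 1 = 12.385
  [1→2.5]: (24.77+20.73)/2 × 1.5 = 34.125
  [2.5→4]: (20.73+12.26)/2 × 1.5 = 24.7425
  Sum = 71.2525 µg/mL·h
Tail: C_last/k_e = 12.26/0.419 = 29.260
AUC_0→∞ (oral tablet) = 71.2525 + 29.260 = 100.5125 µg/mL·h
F = (AUC_ev/D_ev)/(AUC_iv/D_iv) = (100.5125/100)/(69.6/50) = 1.005125/1.392 = 0.7221

F = 0.722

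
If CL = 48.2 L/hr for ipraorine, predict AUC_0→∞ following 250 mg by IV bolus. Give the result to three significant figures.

AUC_0→∞ = Dose_iv / CL
        = 250 / 48.2 = 5.18672 mg/L·hr

AUC = 5.19 mg/L·hr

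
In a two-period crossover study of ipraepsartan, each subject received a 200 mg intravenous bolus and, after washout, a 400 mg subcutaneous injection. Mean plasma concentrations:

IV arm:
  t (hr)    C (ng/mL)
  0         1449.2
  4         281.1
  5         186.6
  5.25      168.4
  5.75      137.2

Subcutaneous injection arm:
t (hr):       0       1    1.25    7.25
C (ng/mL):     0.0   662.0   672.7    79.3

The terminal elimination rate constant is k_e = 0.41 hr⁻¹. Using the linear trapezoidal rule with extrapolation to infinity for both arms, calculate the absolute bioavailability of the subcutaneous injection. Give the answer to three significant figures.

Trapezoidal AUC_0→5.75 (IV):
  [0→4]: (1449.2+281.1)/2 × 4 = 3460.6
  [4→5]: (281.1+186.6)/2 × 1 = 233.85
  [5→5.25]: (186.6+168.4)/2 × 0.25 = 44.375
  [5.25→5.75]: (168.4+137.2)/2 × 0.5 = 76.4
  Sum = 3815.225 ng/mL·hr
IV tail: 137.2/0.41 = 334.634; AUC_iv,0→∞ = 3815.225 + 334.634 = 4149.859 ng/mL·hr
Trapezoidal AUC_0→7.25 (subcutaneous injection):
  [0→1]: (0.0+662.0)/2 × 1 = 331.0
  [1→1.25]: (662.0+672.7)/2 × 0.25 = 166.8375
  [1.25→7.25]: (672.7+79.3)/2 × 6 = 2256.0
  Sum = 2753.8375 ng/mL·hr
subcutaneous injection tail: 79.3/0.41 = 193.415; AUC_ev,0→∞ = 2753.8375 + 193.415 = 2947.2525 ng/mL·hr
F = (AUC_ev/D_ev)/(AUC_iv/D_iv) = (2947.2525/400)/(4149.859/200) = 7.36813/20.749295 = 0.3551

F = 0.355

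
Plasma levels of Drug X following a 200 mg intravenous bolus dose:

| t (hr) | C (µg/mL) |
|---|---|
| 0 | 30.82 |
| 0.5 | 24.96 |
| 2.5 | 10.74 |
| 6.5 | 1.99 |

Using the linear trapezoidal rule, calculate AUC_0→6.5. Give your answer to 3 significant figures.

Trapezoidal AUC_0→6.5:
  [0→0.5]: (30.82+24.96)/2 × 0.5 = 13.945
  [0.5→2.5]: (24.96+10.74)/2 × 2 = 35.7
  [2.5→6.5]: (10.74+1.99)/2 × 4 = 25.46
  Sum = 75.105 µg/mL·hr

AUC = 75.1 µg/mL·hr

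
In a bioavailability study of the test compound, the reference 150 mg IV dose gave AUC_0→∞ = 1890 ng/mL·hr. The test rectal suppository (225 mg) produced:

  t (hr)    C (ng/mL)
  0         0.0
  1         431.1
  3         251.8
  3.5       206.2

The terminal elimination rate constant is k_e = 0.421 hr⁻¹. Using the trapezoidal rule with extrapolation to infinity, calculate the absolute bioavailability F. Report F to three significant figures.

Trapezoidal AUC_0→3.5 (rectal suppository):
  [0→1]: (0.0+431.1)/2 × 1 = 215.55
  [1→3]: (431.1+251.8)/2 × 2 = 682.9
  [3→3.5]: (251.8+206.2)/2 × 0.5 = 114.5
  Sum = 1012.95 ng/mL·hr
Tail: C_last/k_e = 206.2/0.421 = 489.786
AUC_0→∞ (rectal suppository) = 1012.95 + 489.786 = 1502.736 ng/mL·hr
F = (AUC_ev/D_ev)/(AUC_iv/D_iv) = (1502.736/225)/(1890/150) = 6.67883/12.6 = 0.5301

F = 0.530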